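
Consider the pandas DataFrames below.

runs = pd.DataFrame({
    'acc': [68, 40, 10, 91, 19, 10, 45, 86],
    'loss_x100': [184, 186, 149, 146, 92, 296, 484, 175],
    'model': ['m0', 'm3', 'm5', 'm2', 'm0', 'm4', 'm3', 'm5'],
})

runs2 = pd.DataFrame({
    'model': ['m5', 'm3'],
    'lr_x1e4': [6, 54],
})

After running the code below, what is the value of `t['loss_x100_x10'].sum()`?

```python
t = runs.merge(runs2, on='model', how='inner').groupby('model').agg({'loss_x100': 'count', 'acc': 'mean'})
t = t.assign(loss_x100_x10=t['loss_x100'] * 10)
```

40

merge on 'model' (how='inner') → 4 rows:
   acc  loss_x100 model  lr_x1e4
0   40        186    m3       54
1   10        149    m5        6
2   45        484    m3       54
3   86        175    m5        6
group by model: count(loss_x100), mean(acc):
       loss_x100   acc
model                 
m3             2  42.5
m5             2  48.0
add column loss_x100_x10 = t['loss_x100'] * 10:
       loss_x100   acc  loss_x100_x10
model                                
m3             2  42.5             20
m5             2  48.0             20
The sum of column 'loss_x100_x10' is 40.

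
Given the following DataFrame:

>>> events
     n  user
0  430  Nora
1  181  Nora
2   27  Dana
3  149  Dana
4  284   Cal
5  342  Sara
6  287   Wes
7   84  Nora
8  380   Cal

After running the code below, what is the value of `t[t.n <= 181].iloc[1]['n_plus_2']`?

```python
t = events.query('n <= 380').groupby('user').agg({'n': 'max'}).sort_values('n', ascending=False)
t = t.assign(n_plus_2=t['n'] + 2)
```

151

filter rows where n <= 380:
     n  user
1  181  Nora
2   27  Dana
3  149  Dana
4  284   Cal
5  342  Sara
6  287   Wes
7   84  Nora
8  380   Cal
group by user, max of n:
        n
user     
Cal   380
Dana  149
Nora  181
Sara  342
Wes   287
sort by n descending:
        n
user     
Cal   380
Sara  342
Wes   287
Nora  181
Dana  149
add column n_plus_2 = t['n'] + 2:
        n  n_plus_2
user               
Cal   380       382
Sara  342       344
Wes   287       289
Nora  181       183
Dana  149       151
filter rows where n <= 181:
        n  n_plus_2
user               
Nora  181       183
Dana  149       151
The value at position 1, column 'n_plus_2' is 151.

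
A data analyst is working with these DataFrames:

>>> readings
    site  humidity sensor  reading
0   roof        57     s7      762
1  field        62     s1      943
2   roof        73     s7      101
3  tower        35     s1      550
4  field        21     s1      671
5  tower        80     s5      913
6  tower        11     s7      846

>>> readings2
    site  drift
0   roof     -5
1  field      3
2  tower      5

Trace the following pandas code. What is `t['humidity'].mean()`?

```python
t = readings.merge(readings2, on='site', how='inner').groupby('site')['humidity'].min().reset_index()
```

29.6666666667

merge on 'site' (how='inner') → 7 rows:
    site  humidity sensor  reading  drift
0   roof        57     s7      762     -5
1  field        62     s1      943      3
2   roof        73     s7      101     -5
3  tower        35     s1      550      5
4  field        21     s1      671      3
5  tower        80     s5      913      5
6  tower        11     s7      846      5
group by site, min of humidity:
site
field    21
roof     57
tower    11
Name: humidity, dtype: int64
reset_index():
    site  humidity
0  field        21
1   roof        57
2  tower        11
So mean() = 29.6666666667.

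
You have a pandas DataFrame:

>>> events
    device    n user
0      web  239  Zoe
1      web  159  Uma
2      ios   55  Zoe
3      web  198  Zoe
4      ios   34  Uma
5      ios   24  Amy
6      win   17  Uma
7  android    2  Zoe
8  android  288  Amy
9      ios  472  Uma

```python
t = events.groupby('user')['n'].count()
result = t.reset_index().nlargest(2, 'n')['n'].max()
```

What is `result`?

4

group by user, count of n:
user
Amy    2
Uma    4
Zoe    4
Name: n, dtype: int64
reset_index():
  user  n
0  Amy  2
1  Uma  4
2  Zoe  4
take 2 rows with largest n:
  user  n
1  Uma  4
2  Zoe  4
The max of column 'n' is 4.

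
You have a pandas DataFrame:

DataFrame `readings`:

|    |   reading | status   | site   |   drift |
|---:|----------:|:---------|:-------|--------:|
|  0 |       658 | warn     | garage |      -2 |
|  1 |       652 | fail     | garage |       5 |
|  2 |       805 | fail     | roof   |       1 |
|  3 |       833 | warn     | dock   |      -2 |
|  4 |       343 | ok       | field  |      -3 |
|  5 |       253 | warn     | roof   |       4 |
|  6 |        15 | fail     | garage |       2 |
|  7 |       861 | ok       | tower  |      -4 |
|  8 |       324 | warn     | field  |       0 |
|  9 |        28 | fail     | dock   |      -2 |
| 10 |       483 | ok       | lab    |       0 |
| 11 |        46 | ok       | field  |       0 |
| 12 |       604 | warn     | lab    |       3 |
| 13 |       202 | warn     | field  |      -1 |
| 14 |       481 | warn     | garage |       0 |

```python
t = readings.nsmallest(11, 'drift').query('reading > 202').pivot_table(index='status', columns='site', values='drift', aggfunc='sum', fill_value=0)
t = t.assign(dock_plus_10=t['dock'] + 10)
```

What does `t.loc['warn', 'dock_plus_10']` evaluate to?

8

take 11 rows with smallest drift:
    reading status    site  drift
7       861     ok   tower     -4
4       343     ok   field     -3
0       658   warn  garage     -2
3       833   warn    dock     -2
9        28   fail    dock     -2
13      202   warn   field     -1
8       324   warn   field      0
10      483     ok     lab      0
11       46     ok   field      0
14      481   warn  garage      0
2       805   fail    roof      1
filter rows where reading > 202:
    reading status    site  drift
7       861     ok   tower     -4
4       343     ok   field     -3
0       658   warn  garage     -2
3       833   warn    dock     -2
8       324   warn   field      0
10      483     ok     lab      0
14      481   warn  garage      0
2       805   fail    roof      1
pivot: rows=status, cols=site, sum(drift):
site    dock  field  garage  lab  roof  tower
status                                       
fail       0      0       0    0     1      0
ok         0     -3       0    0     0     -4
warn      -2      0      -2    0     0      0
add column dock_plus_10 = t['dock'] + 10:
site    dock  field  garage  lab  roof  tower  dock_plus_10
status                                                     
fail       0      0       0    0     1      0            10
ok         0     -3       0    0     0     -4            10
warn      -2      0      -2    0     0      0             8
Then the value at row 'warn', column 'dock_plus_10': 8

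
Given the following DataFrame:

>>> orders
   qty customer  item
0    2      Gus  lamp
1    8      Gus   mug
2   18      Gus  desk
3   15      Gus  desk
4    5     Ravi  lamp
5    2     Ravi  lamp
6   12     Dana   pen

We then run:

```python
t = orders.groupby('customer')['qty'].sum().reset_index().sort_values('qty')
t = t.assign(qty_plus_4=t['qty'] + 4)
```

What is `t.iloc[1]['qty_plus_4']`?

group by customer, sum of qty:
customer
Dana    12
Gus     43
Ravi     7
Name: qty, dtype: int64
reset_index():
  customer  qty
0     Dana   12
1      Gus   43
2     Ravi    7
sort by qty:
  customer  qty
2     Ravi    7
0     Dana   12
1      Gus   43
add column qty_plus_4 = t['qty'] + 4:
  customer  qty  qty_plus_4
2     Ravi    7          11
0     Dana   12          16
1      Gus   43          47
value at position 1, column 'qty_plus_4' → 16

16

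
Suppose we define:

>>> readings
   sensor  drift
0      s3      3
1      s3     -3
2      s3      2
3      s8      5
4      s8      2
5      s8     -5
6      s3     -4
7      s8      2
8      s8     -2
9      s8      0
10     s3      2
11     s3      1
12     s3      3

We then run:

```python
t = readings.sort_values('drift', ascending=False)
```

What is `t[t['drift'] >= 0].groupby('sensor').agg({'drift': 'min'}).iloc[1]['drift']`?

sort by drift descending:
   sensor  drift
3      s8      5
0      s3      3
12     s3      3
2      s3      2
4      s8      2
7      s8      2
10     s3      2
11     s3      1
9      s8      0
8      s8     -2
1      s3     -3
6      s3     -4
5      s8     -5
filter rows where drift >= 0:
   sensor  drift
3      s8      5
0      s3      3
12     s3      3
2      s3      2
4      s8      2
7      s8      2
10     s3      2
11     s3      1
9      s8      0
group by sensor, min of drift:
        drift
sensor       
s3          1
s8          0
The value at position 1, column 'drift' is 0.

0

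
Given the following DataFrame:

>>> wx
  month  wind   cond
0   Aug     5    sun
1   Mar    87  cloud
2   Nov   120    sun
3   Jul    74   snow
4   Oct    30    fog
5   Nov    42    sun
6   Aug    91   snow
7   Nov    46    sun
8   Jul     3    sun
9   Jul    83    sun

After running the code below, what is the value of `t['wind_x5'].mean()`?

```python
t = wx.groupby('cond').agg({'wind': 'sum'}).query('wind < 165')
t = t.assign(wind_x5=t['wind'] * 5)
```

292.5

group by cond, sum of wind:
       wind
cond       
cloud    87
fog      30
snow    165
sun     299
filter rows where wind < 165:
       wind
cond       
cloud    87
fog      30
add column wind_x5 = t['wind'] * 5:
       wind  wind_x5
cond                
cloud    87      435
fog      30      150
Then the mean of column 'wind_x5': 292.5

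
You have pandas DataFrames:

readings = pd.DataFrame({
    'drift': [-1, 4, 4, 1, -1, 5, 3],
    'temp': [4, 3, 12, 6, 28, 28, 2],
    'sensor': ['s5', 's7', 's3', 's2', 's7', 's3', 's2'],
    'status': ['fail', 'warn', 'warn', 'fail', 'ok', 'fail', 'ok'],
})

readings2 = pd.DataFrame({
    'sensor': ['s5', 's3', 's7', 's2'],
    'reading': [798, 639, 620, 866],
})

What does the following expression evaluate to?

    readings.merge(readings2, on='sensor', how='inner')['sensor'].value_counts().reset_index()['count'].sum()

merge on 'sensor' (how='inner') → 7 rows:
   drift  temp sensor status  reading
0     -1     4     s5   fail      798
1      4     3     s7   warn      620
2      4    12     s3   warn      639
3      1     6     s2   fail      866
4     -1    28     s7     ok      620
5      5    28     s3   fail      639
6      3     2     s2     ok      866
value_counts of sensor:
sensor
s7    2
s3    2
s2    2
s5    1
Name: count, dtype: int64
reset_index():
  sensor  count
0     s7      2
1     s3      2
2     s2      2
3     s5      1
Reading off the sum of column 'count', we get 7.

7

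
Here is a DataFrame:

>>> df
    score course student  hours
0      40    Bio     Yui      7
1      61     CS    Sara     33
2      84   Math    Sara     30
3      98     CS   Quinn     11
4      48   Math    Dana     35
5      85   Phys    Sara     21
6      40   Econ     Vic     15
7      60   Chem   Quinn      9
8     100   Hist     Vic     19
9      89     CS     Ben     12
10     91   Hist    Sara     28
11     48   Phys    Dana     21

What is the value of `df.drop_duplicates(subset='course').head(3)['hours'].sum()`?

drop duplicate course (keep=first):
   score course student  hours
0     40    Bio     Yui      7
1     61     CS    Sara     33
2     84   Math    Sara     30
5     85   Phys    Sara     21
6     40   Econ     Vic     15
7     60   Chem   Quinn      9
8    100   Hist     Vic     19
take first 3 rows:
   score course student  hours
0     40    Bio     Yui      7
1     61     CS    Sara     33
2     84   Math    Sara     30
Reading off the sum of column 'hours', we get 70.

70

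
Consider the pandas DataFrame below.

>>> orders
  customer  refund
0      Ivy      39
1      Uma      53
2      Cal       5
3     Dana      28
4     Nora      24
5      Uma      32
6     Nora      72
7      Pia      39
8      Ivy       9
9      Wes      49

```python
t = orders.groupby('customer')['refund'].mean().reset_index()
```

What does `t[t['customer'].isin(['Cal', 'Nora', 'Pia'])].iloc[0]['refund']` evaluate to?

group by customer, mean of refund:
customer
Cal      5.0
Dana    28.0
Ivy     24.0
Nora    48.0
Pia     39.0
Uma     42.5
Wes     49.0
Name: refund, dtype: float64
reset_index():
  customer  refund
0      Cal     5.0
1     Dana    28.0
2      Ivy    24.0
3     Nora    48.0
4      Pia    39.0
5      Uma    42.5
6      Wes    49.0
filter rows where customer in ['Cal', 'Nora', 'Pia']:
  customer  refund
0      Cal     5.0
3     Nora    48.0
4      Pia    39.0
Finally, value at position 0, column 'refund' = 5.0.

5.0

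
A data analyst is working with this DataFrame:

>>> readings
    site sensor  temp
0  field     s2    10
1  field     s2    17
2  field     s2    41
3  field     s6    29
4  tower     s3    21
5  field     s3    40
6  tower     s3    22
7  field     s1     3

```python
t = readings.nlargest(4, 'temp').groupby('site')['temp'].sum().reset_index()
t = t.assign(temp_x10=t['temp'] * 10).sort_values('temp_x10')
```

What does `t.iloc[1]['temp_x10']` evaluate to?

1100

take 4 rows with largest temp:
    site sensor  temp
2  field     s2    41
5  field     s3    40
3  field     s6    29
6  tower     s3    22
group by site, sum of temp:
site
field    110
tower     22
Name: temp, dtype: int64
reset_index():
    site  temp
0  field   110
1  tower    22
add column temp_x10 = t['temp'] * 10:
    site  temp  temp_x10
0  field   110      1100
1  tower    22       220
sort by temp_x10:
    site  temp  temp_x10
1  tower    22       220
0  field   110      1100
Hence 1100.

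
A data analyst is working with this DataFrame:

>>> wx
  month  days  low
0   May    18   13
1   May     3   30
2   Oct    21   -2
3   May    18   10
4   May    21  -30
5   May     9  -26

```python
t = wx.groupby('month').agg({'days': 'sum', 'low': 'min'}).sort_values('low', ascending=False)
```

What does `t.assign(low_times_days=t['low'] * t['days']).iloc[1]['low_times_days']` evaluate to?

group by month: sum(days), min(low):
       days  low
month           
May      69  -30
Oct      21   -2
sort by low descending:
       days  low
month           
Oct      21   -2
May      69  -30
add column low_times_days = t['low'] * t['days']:
       days  low  low_times_days
month                           
Oct      21   -2             -42
May      69  -30           -2070

-2070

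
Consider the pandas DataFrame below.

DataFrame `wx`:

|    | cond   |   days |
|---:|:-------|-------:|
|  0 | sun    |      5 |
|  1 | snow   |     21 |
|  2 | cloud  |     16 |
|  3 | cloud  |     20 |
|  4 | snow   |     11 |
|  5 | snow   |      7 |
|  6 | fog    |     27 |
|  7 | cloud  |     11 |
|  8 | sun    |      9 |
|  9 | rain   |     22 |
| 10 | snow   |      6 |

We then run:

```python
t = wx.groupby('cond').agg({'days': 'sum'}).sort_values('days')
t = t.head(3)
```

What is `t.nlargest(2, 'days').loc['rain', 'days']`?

group by cond, sum of days:
       days
cond       
cloud    47
fog      27
rain     22
snow     45
sun      14
sort by days:
       days
cond       
sun      14
rain     22
fog      27
snow     45
cloud    47
take first 3 rows:
      days
cond      
sun     14
rain    22
fog     27
take 2 rows with largest days:
      days
cond      
fog     27
rain    22
Finally, value at row 'rain', column 'days' = 22.

22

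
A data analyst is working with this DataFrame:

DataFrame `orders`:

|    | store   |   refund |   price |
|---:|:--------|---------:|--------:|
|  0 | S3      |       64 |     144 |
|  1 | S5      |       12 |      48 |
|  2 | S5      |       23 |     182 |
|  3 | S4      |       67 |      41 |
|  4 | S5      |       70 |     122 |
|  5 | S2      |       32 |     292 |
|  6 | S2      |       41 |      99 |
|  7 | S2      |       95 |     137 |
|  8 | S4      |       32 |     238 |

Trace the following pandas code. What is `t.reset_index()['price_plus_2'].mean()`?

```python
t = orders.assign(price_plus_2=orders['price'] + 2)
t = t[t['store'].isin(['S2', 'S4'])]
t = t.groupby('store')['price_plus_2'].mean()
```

add column price_plus_2 = orders['price'] + 2:
  store  refund  price  price_plus_2
0    S3      64    144           146
1    S5      12     48            50
2    S5      23    182           184
3    S4      67     41            43
4    S5      70    122           124
5    S2      32    292           294
6    S2      41     99           101
7    S2      95    137           139
8    S4      32    238           240
filter rows where store in ['S2', 'S4']:
  store  refund  price  price_plus_2
3    S4      67     41            43
5    S2      32    292           294
6    S2      41     99           101
7    S2      95    137           139
8    S4      32    238           240
group by store, mean of price_plus_2:
store
S2    178.0
S4    141.5
Name: price_plus_2, dtype: float64
reset_index():
  store  price_plus_2
0    S2         178.0
1    S4         141.5
mean of column 'price_plus_2' → 159.75

159.75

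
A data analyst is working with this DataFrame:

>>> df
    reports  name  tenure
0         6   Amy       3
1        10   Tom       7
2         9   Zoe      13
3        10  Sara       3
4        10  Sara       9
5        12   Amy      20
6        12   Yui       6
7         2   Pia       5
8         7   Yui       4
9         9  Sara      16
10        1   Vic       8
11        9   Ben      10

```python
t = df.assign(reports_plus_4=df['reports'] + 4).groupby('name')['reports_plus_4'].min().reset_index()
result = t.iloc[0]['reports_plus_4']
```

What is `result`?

add column reports_plus_4 = df['reports'] + 4:
    reports  name  tenure  reports_plus_4
0         6   Amy       3              10
1        10   Tom       7              14
2         9   Zoe      13              13
3        10  Sara       3              14
4        10  Sara       9              14
5        12   Amy      20              16
6        12   Yui       6              16
7         2   Pia       5               6
8         7   Yui       4              11
9         9  Sara      16              13
10        1   Vic       8               5
11        9   Ben      10              13
group by name, min of reports_plus_4:
name
Amy     10
Ben     13
Pia      6
Sara    13
Tom     14
Vic      5
Yui     11
Zoe     13
Name: reports_plus_4, dtype: int64
reset_index():
   name  reports_plus_4
0   Amy              10
1   Ben              13
2   Pia               6
3  Sara              13
4   Tom              14
5   Vic               5
6   Yui              11
7   Zoe              13
value at position 0, column 'reports_plus_4' → 10

10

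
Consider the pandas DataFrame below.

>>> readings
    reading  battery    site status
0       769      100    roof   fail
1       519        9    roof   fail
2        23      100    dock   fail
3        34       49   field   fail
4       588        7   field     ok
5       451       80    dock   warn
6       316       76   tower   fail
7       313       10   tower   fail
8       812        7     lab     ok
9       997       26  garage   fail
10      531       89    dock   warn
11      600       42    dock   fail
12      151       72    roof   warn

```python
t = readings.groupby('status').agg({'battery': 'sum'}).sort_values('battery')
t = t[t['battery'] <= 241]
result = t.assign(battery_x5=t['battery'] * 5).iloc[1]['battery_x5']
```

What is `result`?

1205

group by status, sum of battery:
        battery
status         
fail        412
ok           14
warn        241
sort by battery:
        battery
status         
ok           14
warn        241
fail        412
filter rows where battery <= 241:
        battery
status         
ok           14
warn        241
add column battery_x5 = t['battery'] * 5:
        battery  battery_x5
status                     
ok           14          70
warn        241        1205
The value at position 1, column 'battery_x5' is 1205.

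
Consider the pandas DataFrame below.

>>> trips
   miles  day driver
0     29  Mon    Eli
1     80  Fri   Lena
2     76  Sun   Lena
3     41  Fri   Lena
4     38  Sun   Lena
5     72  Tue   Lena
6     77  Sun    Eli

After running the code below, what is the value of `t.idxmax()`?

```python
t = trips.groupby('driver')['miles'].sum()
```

group by driver, sum of miles:
driver
Eli     106
Lena    307
Name: miles, dtype: int64

Lena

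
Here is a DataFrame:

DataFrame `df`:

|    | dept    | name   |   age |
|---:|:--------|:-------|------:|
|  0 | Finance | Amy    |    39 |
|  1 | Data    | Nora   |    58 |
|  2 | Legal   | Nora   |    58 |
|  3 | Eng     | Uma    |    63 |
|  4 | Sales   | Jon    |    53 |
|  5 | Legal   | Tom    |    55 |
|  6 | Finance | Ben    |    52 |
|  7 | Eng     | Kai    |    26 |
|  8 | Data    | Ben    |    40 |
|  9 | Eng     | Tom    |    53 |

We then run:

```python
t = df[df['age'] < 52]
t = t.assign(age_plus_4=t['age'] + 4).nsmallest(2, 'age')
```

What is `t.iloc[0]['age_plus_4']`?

30

filter rows where age < 52:
      dept name  age
0  Finance  Amy   39
7      Eng  Kai   26
8     Data  Ben   40
add column age_plus_4 = t['age'] + 4:
      dept name  age  age_plus_4
0  Finance  Amy   39          43
7      Eng  Kai   26          30
8     Data  Ben   40          44
take 2 rows with smallest age:
      dept name  age  age_plus_4
7      Eng  Kai   26          30
0  Finance  Amy   39          43
Reading off the value at position 0, column 'age_plus_4', we get 30.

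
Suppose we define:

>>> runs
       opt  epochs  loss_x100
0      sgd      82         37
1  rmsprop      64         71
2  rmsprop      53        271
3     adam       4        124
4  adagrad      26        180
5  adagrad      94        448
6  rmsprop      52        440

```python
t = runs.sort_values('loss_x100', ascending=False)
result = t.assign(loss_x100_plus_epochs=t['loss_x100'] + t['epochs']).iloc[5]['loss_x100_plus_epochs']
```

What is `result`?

135

sort by loss_x100 descending:
       opt  epochs  loss_x100
5  adagrad      94        448
6  rmsprop      52        440
2  rmsprop      53        271
4  adagrad      26        180
3     adam       4        124
1  rmsprop      64         71
0      sgd      82         37
add column loss_x100_plus_epochs = t['loss_x100'] + t['epochs']:
       opt  epochs  loss_x100  loss_x100_plus_epochs
5  adagrad      94        448                    542
6  rmsprop      52        440                    492
2  rmsprop      53        271                    324
4  adagrad      26        180                    206
3     adam       4        124                    128
1  rmsprop      64         71                    135
0      sgd      82         37                    119
So iloc[5]['loss_x100_plus_epochs'] = 135.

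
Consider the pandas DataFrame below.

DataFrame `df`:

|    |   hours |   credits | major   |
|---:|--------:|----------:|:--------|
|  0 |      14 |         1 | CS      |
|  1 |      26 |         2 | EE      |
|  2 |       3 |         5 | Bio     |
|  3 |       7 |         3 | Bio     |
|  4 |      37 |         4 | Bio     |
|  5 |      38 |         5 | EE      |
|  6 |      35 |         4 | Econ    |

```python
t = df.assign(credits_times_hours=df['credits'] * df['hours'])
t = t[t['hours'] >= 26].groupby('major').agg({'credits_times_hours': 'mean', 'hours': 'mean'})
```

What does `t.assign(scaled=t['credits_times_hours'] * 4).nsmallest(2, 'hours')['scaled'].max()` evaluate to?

add column credits_times_hours = df['credits'] * df['hours']:
   hours  credits major  credits_times_hours
0     14        1    CS                   14
1     26        2    EE                   52
2      3        5   Bio                   15
3      7        3   Bio                   21
4     37        4   Bio                  148
5     38        5    EE                  190
6     35        4  Econ                  140
filter rows where hours >= 26:
   hours  credits major  credits_times_hours
1     26        2    EE                   52
4     37        4   Bio                  148
5     38        5    EE                  190
6     35        4  Econ                  140
group by major: mean(credits_times_hours), mean(hours):
       credits_times_hours  hours
major                            
Bio                  148.0   37.0
EE                   121.0   32.0
Econ                 140.0   35.0
add column scaled = t['credits_times_hours'] * 4:
       credits_times_hours  hours  scaled
major                                    
Bio                  148.0   37.0   592.0
EE                   121.0   32.0   484.0
Econ                 140.0   35.0   560.0
take 2 rows with smallest hours:
       credits_times_hours  hours  scaled
major                                    
EE                   121.0   32.0   484.0
Econ                 140.0   35.0   560.0
Finally, max of column 'scaled' = 560.0.

560.0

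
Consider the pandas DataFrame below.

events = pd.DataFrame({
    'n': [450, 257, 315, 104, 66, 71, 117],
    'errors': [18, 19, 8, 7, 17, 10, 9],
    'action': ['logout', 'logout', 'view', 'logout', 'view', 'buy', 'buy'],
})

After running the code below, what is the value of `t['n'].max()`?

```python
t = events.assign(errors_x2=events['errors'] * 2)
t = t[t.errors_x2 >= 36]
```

450

add column errors_x2 = events['errors'] * 2:
     n  errors  action  errors_x2
0  450      18  logout         36
1  257      19  logout         38
2  315       8    view         16
3  104       7  logout         14
4   66      17    view         34
5   71      10     buy         20
6  117       9     buy         18
filter rows where errors_x2 >= 36:
     n  errors  action  errors_x2
0  450      18  logout         36
1  257      19  logout         38
The max of column 'n' is 450.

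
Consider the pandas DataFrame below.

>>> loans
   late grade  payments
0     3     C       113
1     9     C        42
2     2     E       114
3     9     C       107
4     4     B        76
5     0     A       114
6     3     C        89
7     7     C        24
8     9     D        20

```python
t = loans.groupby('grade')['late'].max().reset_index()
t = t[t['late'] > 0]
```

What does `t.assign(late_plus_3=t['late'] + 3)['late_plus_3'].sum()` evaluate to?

group by grade, max of late:
grade
A    0
B    4
C    9
D    9
E    2
Name: late, dtype: int64
reset_index():
  grade  late
0     A     0
1     B     4
2     C     9
3     D     9
4     E     2
filter rows where late > 0:
  grade  late
1     B     4
2     C     9
3     D     9
4     E     2
add column late_plus_3 = t['late'] + 3:
  grade  late  late_plus_3
1     B     4            7
2     C     9           12
3     D     9           12
4     E     2            5

36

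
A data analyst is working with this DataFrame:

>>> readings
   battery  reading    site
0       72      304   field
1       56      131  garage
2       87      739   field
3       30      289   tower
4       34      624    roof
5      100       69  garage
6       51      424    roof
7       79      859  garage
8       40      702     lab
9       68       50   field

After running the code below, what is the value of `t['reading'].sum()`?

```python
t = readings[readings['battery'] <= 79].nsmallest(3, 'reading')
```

470

filter rows where battery <= 79:
   battery  reading    site
0       72      304   field
1       56      131  garage
3       30      289   tower
4       34      624    roof
6       51      424    roof
7       79      859  garage
8       40      702     lab
9       68       50   field
take 3 rows with smallest reading:
   battery  reading    site
9       68       50   field
1       56      131  garage
3       30      289   tower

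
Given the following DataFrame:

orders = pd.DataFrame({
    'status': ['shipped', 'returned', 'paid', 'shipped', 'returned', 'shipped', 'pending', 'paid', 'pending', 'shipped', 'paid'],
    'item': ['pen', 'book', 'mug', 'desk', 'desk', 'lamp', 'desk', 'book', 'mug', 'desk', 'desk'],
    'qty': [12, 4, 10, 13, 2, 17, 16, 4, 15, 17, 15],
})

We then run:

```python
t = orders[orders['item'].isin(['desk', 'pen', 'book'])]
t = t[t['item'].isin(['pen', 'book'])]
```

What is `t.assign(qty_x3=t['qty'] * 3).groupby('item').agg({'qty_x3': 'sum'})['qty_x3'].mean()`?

30.0

filter rows where item in ['desk', 'pen', 'book']:
      status  item  qty
0    shipped   pen   12
1   returned  book    4
3    shipped  desk   13
4   returned  desk    2
6    pending  desk   16
7       paid  book    4
9    shipped  desk   17
10      paid  desk   15
filter rows where item in ['pen', 'book']:
     status  item  qty
0   shipped   pen   12
1  returned  book    4
7      paid  book    4
add column qty_x3 = t['qty'] * 3:
     status  item  qty  qty_x3
0   shipped   pen   12      36
1  returned  book    4      12
7      paid  book    4      12
group by item, sum of qty_x3:
      qty_x3
item        
book      24
pen       36
Then the mean of column 'qty_x3': 30.0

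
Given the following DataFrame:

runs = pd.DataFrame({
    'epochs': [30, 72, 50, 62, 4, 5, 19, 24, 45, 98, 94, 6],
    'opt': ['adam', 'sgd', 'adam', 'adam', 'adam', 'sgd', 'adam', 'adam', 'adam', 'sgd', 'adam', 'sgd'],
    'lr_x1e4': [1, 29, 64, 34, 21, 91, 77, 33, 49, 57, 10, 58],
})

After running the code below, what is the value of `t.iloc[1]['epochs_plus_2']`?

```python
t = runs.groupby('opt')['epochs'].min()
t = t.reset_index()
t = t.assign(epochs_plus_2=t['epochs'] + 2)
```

7

group by opt, min of epochs:
opt
adam    4
sgd     5
Name: epochs, dtype: int64
reset_index():
    opt  epochs
0  adam       4
1   sgd       5
add column epochs_plus_2 = t['epochs'] + 2:
    opt  epochs  epochs_plus_2
0  adam       4              6
1   sgd       5              7
Then the value at position 1, column 'epochs_plus_2': 7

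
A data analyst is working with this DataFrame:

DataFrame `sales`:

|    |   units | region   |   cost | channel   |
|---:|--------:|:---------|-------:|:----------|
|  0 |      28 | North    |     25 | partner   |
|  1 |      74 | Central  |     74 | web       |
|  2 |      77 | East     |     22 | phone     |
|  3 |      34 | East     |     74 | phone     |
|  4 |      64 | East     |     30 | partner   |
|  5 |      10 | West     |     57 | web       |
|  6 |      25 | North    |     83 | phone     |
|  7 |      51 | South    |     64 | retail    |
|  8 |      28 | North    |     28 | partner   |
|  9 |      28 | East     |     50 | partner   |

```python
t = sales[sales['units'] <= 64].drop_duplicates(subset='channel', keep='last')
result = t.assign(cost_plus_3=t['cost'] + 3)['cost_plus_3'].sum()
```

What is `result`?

266

filter rows where units <= 64:
   units region  cost  channel
0     28  North    25  partner
3     34   East    74    phone
4     64   East    30  partner
5     10   West    57      web
6     25  North    83    phone
7     51  South    64   retail
8     28  North    28  partner
9     28   East    50  partner
drop duplicate channel (keep=last):
   units region  cost  channel
5     10   West    57      web
6     25  North    83    phone
7     51  South    64   retail
9     28   East    50  partner
add column cost_plus_3 = t['cost'] + 3:
   units region  cost  channel  cost_plus_3
5     10   West    57      web           60
6     25  North    83    phone           86
7     51  South    64   retail           67
9     28   East    50  partner           53
Then the sum of column 'cost_plus_3': 266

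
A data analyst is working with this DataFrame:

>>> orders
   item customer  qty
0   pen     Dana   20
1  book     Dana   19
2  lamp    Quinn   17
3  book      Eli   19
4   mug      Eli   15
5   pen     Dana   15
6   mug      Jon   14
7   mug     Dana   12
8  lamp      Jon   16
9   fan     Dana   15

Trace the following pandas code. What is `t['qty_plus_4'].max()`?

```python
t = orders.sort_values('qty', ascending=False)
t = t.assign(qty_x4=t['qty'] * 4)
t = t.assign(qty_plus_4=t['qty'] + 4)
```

24

sort by qty descending:
   item customer  qty
0   pen     Dana   20
1  book     Dana   19
3  book      Eli   19
2  lamp    Quinn   17
8  lamp      Jon   16
4   mug      Eli   15
5   pen     Dana   15
9   fan     Dana   15
6   mug      Jon   14
7   mug     Dana   12
add column qty_x4 = t['qty'] * 4:
   item customer  qty  qty_x4
0   pen     Dana   20      80
1  book     Dana   19      76
3  book      Eli   19      76
2  lamp    Quinn   17      68
8  lamp      Jon   16      64
4   mug      Eli   15      60
5   pen     Dana   15      60
9   fan     Dana   15      60
6   mug      Jon   14      56
7   mug     Dana   12      48
add column qty_plus_4 = t['qty'] + 4:
   item customer  qty  qty_x4  qty_plus_4
0   pen     Dana   20      80          24
1  book     Dana   19      76          23
3  book      Eli   19      76          23
2  lamp    Quinn   17      68          21
8  lamp      Jon   16      64          20
4   mug      Eli   15      60          19
5   pen     Dana   15      60          19
9   fan     Dana   15      60          19
6   mug      Jon   14      56          18
7   mug     Dana   12      48          16
The max of column 'qty_plus_4' is 24.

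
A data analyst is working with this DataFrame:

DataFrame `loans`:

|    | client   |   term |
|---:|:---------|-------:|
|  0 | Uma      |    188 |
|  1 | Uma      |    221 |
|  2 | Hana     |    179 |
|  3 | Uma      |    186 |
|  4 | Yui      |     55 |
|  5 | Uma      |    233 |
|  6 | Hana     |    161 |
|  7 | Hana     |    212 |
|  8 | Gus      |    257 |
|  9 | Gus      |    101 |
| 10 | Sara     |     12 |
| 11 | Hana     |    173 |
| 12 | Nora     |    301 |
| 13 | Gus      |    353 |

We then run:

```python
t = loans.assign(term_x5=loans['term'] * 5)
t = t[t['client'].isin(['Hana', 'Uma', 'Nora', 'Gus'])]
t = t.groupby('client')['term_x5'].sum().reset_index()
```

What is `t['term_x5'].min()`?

1505

add column term_x5 = loans['term'] * 5:
   client  term  term_x5
0     Uma   188      940
1     Uma   221     1105
2    Hana   179      895
3     Uma   186      930
4     Yui    55      275
5     Uma   233     1165
6    Hana   161      805
7    Hana   212     1060
8     Gus   257     1285
9     Gus   101      505
10   Sara    12       60
11   Hana   173      865
12   Nora   301     1505
13    Gus   353     1765
filter rows where client in ['Hana', 'Uma', 'Nora', 'Gus']:
   client  term  term_x5
0     Uma   188      940
1     Uma   221     1105
2    Hana   179      895
3     Uma   186      930
5     Uma   233     1165
6    Hana   161      805
7    Hana   212     1060
8     Gus   257     1285
9     Gus   101      505
11   Hana   173      865
12   Nora   301     1505
13    Gus   353     1765
group by client, sum of term_x5:
client
Gus     3555
Hana    3625
Nora    1505
Uma     4140
Name: term_x5, dtype: int64
reset_index():
  client  term_x5
0    Gus     3555
1   Hana     3625
2   Nora     1505
3    Uma     4140
Taking the min of column 'term_x5' gives 1505.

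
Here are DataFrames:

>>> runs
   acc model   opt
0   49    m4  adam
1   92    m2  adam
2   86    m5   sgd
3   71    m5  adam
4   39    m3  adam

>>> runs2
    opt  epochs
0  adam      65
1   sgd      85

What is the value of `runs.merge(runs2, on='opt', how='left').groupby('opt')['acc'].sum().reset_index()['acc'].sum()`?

337

merge on 'opt' (how='left') → 5 rows:
   acc model   opt  epochs
0   49    m4  adam      65
1   92    m2  adam      65
2   86    m5   sgd      85
3   71    m5  adam      65
4   39    m3  adam      65
group by opt, sum of acc:
opt
adam    251
sgd      86
Name: acc, dtype: int64
reset_index():
    opt  acc
0  adam  251
1   sgd   86
Hence 337.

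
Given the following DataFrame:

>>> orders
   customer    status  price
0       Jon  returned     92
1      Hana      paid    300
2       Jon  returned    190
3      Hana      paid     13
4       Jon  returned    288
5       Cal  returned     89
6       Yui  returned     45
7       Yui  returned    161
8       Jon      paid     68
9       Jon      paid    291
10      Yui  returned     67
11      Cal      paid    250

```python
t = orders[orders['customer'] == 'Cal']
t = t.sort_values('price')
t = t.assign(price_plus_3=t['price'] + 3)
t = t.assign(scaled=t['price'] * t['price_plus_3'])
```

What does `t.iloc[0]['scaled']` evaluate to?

filter rows where customer == 'Cal':
   customer    status  price
5       Cal  returned     89
11      Cal      paid    250
sort by price:
   customer    status  price
5       Cal  returned     89
11      Cal      paid    250
add column price_plus_3 = t['price'] + 3:
   customer    status  price  price_plus_3
5       Cal  returned     89            92
11      Cal      paid    250           253
add column scaled = t['price'] * t['price_plus_3']:
   customer    status  price  price_plus_3  scaled
5       Cal  returned     89            92    8188
11      Cal      paid    250           253   63250
Reading off the value at position 0, column 'scaled', we get 8188.

8188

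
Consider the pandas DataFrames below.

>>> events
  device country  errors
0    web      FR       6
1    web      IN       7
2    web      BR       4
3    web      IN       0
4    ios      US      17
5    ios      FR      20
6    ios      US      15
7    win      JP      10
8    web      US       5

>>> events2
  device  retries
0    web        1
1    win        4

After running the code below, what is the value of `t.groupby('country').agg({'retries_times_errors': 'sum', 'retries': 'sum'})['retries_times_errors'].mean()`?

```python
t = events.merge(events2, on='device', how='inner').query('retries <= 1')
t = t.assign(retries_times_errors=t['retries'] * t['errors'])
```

merge on 'device' (how='inner') → 6 rows:
  device country  errors  retries
0    web      FR       6        1
1    web      IN       7        1
2    web      BR       4        1
3    web      IN       0        1
4    win      JP      10        4
5    web      US       5        1
filter rows where retries <= 1:
  device country  errors  retries
0    web      FR       6        1
1    web      IN       7        1
2    web      BR       4        1
3    web      IN       0        1
5    web      US       5        1
add column retries_times_errors = t['retries'] * t['errors']:
  device country  errors  retries  retries_times_errors
0    web      FR       6        1                     6
1    web      IN       7        1                     7
2    web      BR       4        1                     4
3    web      IN       0        1                     0
5    web      US       5        1                     5
group by country: sum(retries_times_errors), sum(retries):
         retries_times_errors  retries
country                               
BR                          4        1
FR                          6        1
IN                          7        2
US                          5        1
Finally, mean of column 'retries_times_errors' = 5.5.

5.5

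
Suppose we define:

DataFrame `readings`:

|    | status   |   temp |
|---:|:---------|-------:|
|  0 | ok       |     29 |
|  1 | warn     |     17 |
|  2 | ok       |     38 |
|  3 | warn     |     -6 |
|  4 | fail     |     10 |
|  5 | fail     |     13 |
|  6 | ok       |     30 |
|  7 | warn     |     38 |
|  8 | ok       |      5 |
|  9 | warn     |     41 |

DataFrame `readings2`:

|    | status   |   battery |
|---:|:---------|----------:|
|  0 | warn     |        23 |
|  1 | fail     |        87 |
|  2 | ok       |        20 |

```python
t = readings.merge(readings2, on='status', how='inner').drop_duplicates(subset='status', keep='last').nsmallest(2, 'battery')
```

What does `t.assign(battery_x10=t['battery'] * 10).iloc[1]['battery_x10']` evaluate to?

230

merge on 'status' (how='inner') → 10 rows:
  status  temp  battery
0     ok    29       20
1   warn    17       23
2     ok    38       20
3   warn    -6       23
4   fail    10       87
5   fail    13       87
6     ok    30       20
7   warn    38       23
8     ok     5       20
9   warn    41       23
drop duplicate status (keep=last):
  status  temp  battery
5   fail    13       87
8     ok     5       20
9   warn    41       23
take 2 rows with smallest battery:
  status  temp  battery
8     ok     5       20
9   warn    41       23
add column battery_x10 = t['battery'] * 10:
  status  temp  battery  battery_x10
8     ok     5       20          200
9   warn    41       23          230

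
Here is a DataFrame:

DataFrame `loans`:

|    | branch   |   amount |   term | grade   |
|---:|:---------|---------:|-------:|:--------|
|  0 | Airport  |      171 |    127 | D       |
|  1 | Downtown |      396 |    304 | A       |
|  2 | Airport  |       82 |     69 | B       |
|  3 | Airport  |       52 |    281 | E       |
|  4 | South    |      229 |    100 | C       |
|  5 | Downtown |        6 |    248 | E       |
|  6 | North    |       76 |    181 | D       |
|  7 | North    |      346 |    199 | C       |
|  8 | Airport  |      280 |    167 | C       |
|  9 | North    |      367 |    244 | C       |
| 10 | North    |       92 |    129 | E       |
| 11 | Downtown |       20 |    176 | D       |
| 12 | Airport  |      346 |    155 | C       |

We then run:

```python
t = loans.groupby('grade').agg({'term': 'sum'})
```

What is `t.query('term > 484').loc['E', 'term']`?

658

group by grade, sum of term:
       term
grade      
A       304
B        69
C       865
D       484
E       658
filter rows where term > 484:
       term
grade      
C       865
E       658
Taking the value at row 'E', column 'term' gives 658.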